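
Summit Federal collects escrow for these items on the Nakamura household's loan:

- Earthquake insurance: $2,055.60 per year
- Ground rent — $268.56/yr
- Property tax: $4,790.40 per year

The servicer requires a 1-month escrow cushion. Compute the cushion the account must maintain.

$592.88

Earthquake insurance — $2,055.60 per year
Ground rent — $268.56 per year
Property tax — $4,790.40 per year
Combined annual = $7,114.56
Monthly escrow = $7,114.56 ÷ 12 = $592.88
Cushion = 1 × $592.88 = $592.88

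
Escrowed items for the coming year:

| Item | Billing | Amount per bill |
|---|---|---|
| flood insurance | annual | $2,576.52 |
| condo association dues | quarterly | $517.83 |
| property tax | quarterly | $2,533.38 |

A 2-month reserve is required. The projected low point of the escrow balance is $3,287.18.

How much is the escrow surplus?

$823.62

Flood insurance — $2,576.52/yr
Condo association dues — $517.83 × 4 = $2,071.32/yr
Property tax — $2,533.38 × 4 = $10,133.52/yr
Combined annual = $14,781.36
Base monthly escrow = $14,781.36 / 12 = $1,231.78
Required reserve = 2 × $1,231.78 = $2,463.56
Surplus = $3,287.18 − $2,463.56 = $823.62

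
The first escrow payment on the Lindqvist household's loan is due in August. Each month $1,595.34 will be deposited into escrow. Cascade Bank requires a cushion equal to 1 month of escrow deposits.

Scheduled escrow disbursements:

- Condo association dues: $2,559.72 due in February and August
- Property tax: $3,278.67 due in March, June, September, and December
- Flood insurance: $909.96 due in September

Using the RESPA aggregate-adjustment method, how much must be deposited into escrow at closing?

$5,153.01

Cushion = 1 × $1,595.34 = $1,595.34
Trial balance (start $0, +$1,595.34 each month, − disbursements):
  Aug: +$1,595.34 − $2,559.72 → -$964.38
  Sep: +$1,595.34 − $4,188.63 → -$3,557.67
  Oct: +$1,595.34 → -$1,962.33
  Nov: +$1,595.34 → -$366.99
  Dec: +$1,595.34 − $3,278.67 → -$2,050.32
  Jan: +$1,595.34 → -$454.98
  Feb: +$1,595.34 − $2,559.72 → -$1,419.36
  Mar: +$1,595.34 − $3,278.67 → -$3,102.69
  Apr: +$1,595.34 → -$1,507.35
  May: +$1,595.34 → $87.99
  Jun: +$1,595.34 − $3,278.67 → -$1,595.34
  Jul: +$1,595.34 → $0.00
Lowest trial balance = -$3,557.67 (Sep)
Initial deposit = cushion − low point = $1,595.34 − (-$3,557.67) = $5,153.01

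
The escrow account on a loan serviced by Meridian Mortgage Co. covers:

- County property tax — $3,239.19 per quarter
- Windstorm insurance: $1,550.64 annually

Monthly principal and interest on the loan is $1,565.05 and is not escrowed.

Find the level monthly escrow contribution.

$1,208.95

County property tax — $3,239.19 × 4 = $12,956.76
Windstorm insurance — $1,550.64
Total per year = $12,956.76 + $1,550.64 = $14,507.40
Monthly escrow = $14,507.40 ÷ 12 = $1,208.95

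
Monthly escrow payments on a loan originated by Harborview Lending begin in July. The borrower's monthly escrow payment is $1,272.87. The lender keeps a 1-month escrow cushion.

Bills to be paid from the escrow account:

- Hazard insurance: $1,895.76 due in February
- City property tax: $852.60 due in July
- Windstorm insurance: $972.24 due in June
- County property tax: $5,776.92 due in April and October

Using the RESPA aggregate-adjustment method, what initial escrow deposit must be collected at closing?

$2,846.37

Cushion = 1 × $1,272.87 = $1,272.87
Trial balance (start $0, +$1,272.87 each month, − disbursements):
  Jul: +$1,272.87 − $852.60 → $420.27
  Aug: +$1,272.87 → $1,693.14
  Sep: +$1,272.87 → $2,966.01
  Oct: +$1,272.87 − $5,776.92 → -$1,538.04
  Nov: +$1,272.87 → -$265.17
  Dec: +$1,272.87 → $1,007.70
  Jan: +$1,272.87 → $2,280.57
  Feb: +$1,272.87 − $1,895.76 → $1,657.68
  Mar: +$1,272.87 → $2,930.55
  Apr: +$1,272.87 − $5,776.92 → -$1,573.50
  May: +$1,272.87 → -$300.63
  Jun: +$1,272.87 − $972.24 → $0.00
Lowest trial balance = -$1,573.50 (Apr)
Initial deposit = cushion − low point = $1,272.87 − (-$1,573.50) = $2,846.37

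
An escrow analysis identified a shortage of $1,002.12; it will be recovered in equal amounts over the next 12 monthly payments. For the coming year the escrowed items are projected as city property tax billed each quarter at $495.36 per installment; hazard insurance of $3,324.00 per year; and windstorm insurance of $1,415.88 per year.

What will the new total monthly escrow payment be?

City property tax — $495.36 × 4 = $1,981.44/yr
Hazard insurance — $3,324.00/yr
Windstorm insurance — $1,415.88/yr
Annual escrow total = $1,981.44 + $3,324.00 + $1,415.88 = $6,721.32
Monthly escrow = $6,721.32 / 12 = $560.11
Shortage per month = $1,002.12 ÷ 12 = $83.51
Adjusted monthly = $560.11 + $83.51 = $643.62

$643.62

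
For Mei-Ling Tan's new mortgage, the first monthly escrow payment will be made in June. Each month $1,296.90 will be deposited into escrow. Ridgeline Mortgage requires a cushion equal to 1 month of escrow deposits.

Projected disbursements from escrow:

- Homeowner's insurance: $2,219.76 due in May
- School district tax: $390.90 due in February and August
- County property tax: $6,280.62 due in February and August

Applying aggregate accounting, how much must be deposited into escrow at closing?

Cushion = 1 × $1,296.90 = $1,296.90
Trial balance (start $0, +$1,296.90 each month, − disbursements):
  Jun: +$1,296.90 → $1,296.90
  Jul: +$1,296.90 → $2,593.80
  Aug: +$1,296.90 − $6,671.52 → -$2,780.82
  Sep: +$1,296.90 → -$1,483.92
  Oct: +$1,296.90 → -$187.02
  Nov: +$1,296.90 → $1,109.88
  Dec: +$1,296.90 → $2,406.78
  Jan: +$1,296.90 → $3,703.68
  Feb: +$1,296.90 − $6,671.52 → -$1,670.94
  Mar: +$1,296.90 → -$374.04
  Apr: +$1,296.90 → $922.86
  May: +$1,296.90 − $2,219.76 → $0.00
Lowest trial balance = -$2,780.82 (Aug)
Initial deposit = cushion − low point = $1,296.90 − (-$2,780.82) = $4,077.72

$4,077.72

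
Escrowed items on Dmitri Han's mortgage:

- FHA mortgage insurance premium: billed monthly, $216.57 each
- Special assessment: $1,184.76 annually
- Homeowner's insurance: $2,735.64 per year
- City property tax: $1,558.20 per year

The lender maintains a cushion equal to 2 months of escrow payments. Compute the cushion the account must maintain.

$1,346.24

FHA mortgage insurance premium — $216.57 × 12 = $2,598.84 per year
Special assessment — $1,184.76 per year
Homeowner's insurance — $2,735.64 per year
City property tax — $1,558.20 per year
Yearly total = $2,598.84 + $1,184.76 + $2,735.64 + $1,558.20 = $8,077.44
Base monthly escrow = $8,077.44 ÷ 12 = $673.12
Cushion = 2 × $673.12 = $1,346.24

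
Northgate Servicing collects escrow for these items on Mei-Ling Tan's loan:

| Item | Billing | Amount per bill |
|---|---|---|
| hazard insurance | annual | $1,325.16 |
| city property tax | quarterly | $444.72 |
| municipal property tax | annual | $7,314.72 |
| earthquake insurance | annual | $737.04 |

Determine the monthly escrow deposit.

$929.65

Hazard insurance = $1,325.16/yr
City property tax = $444.72 × 4 = $1,778.88/yr
Municipal property tax = $7,314.72/yr
Earthquake insurance = $737.04/yr
Combined annual = $1,325.16 + $1,778.88 + $7,314.72 + $737.04 = $11,155.80
Monthly = $11,155.80 ÷ 12 = $929.65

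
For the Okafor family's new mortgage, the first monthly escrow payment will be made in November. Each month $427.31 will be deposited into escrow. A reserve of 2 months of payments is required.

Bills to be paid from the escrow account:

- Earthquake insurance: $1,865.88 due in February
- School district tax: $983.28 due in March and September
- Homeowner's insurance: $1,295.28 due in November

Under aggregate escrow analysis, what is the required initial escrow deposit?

$2,862.51

Cushion = 2 × $427.31 = $854.62
Trial balance (start $0, +$427.31 each month, − disbursements):
  Nov: +$427.31 − $1,295.28 → -$867.97
  Dec: +$427.31 → -$440.66
  Jan: +$427.31 → -$13.35
  Feb: +$427.31 − $1,865.88 → -$1,451.92
  Mar: +$427.31 − $983.28 → -$2,007.89
  Apr: +$427.31 → -$1,580.58
  May: +$427.31 → -$1,153.27
  Jun: +$427.31 → -$725.96
  Jul: +$427.31 → -$298.65
  Aug: +$427.31 → $128.66
  Sep: +$427.31 − $983.28 → -$427.31
  Oct: +$427.31 → $0.00
Lowest trial balance = -$2,007.89 (Mar)
Initial deposit = cushion − low point = $854.62 − (-$2,007.89) = $2,862.51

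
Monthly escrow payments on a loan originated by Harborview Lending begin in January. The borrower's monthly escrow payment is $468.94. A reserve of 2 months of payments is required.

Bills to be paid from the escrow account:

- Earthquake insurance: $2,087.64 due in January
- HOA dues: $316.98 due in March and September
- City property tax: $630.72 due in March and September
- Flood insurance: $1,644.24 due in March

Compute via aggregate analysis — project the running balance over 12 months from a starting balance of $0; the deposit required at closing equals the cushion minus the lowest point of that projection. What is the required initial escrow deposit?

$4,210.64

Cushion = 2 × $468.94 = $937.88
Trial balance (start $0, +$468.94 each month, − disbursements):
  Jan: +$468.94 − $2,087.64 → -$1,618.70
  Feb: +$468.94 → -$1,149.76
  Mar: +$468.94 − $2,591.94 → -$3,272.76
  Apr: +$468.94 → -$2,803.82
  May: +$468.94 → -$2,334.88
  Jun: +$468.94 → -$1,865.94
  Jul: +$468.94 → -$1,397.00
  Aug: +$468.94 → -$928.06
  Sep: +$468.94 − $947.70 → -$1,406.82
  Oct: +$468.94 → -$937.88
  Nov: +$468.94 → -$468.94
  Dec: +$468.94 → $0.00
Lowest trial balance = -$3,272.76 (Mar)
Initial deposit = cushion − low point = $937.88 − (-$3,272.76) = $4,210.64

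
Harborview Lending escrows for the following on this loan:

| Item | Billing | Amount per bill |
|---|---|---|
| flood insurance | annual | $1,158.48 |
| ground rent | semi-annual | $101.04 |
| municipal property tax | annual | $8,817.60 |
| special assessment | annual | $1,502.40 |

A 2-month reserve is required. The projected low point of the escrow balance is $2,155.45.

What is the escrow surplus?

$208.69

Flood insurance = $1,158.48
Ground rent = $101.04 × 2 = $202.08
Municipal property tax = $8,817.60
Special assessment = $1,502.40
Total annual escrow = $11,680.56
Per month = $11,680.56 / 12 = $973.38
Required cushion = 2 × $973.38 = $1,946.76
Surplus = $2,155.45 − $1,946.76 = $208.69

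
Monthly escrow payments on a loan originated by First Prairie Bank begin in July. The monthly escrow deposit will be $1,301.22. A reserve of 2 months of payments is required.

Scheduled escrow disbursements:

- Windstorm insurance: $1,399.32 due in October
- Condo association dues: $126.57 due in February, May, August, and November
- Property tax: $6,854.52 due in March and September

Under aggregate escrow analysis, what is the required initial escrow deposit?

$6,379.53

Cushion = 2 × $1,301.22 = $2,602.44
Trial balance (start $0, +$1,301.22 each month, − disbursements):
  Jul: +$1,301.22 → $1,301.22
  Aug: +$1,301.22 − $126.57 → $2,475.87
  Sep: +$1,301.22 − $6,854.52 → -$3,077.43
  Oct: +$1,301.22 − $1,399.32 → -$3,175.53
  Nov: +$1,301.22 − $126.57 → -$2,000.88
  Dec: +$1,301.22 → -$699.66
  Jan: +$1,301.22 → $601.56
  Feb: +$1,301.22 − $126.57 → $1,776.21
  Mar: +$1,301.22 − $6,854.52 → -$3,777.09
  Apr: +$1,301.22 → -$2,475.87
  May: +$1,301.22 − $126.57 → -$1,301.22
  Jun: +$1,301.22 → $0.00
Lowest trial balance = -$3,777.09 (Mar)
Initial deposit = cushion − low point = $2,602.44 − (-$3,777.09) = $6,379.53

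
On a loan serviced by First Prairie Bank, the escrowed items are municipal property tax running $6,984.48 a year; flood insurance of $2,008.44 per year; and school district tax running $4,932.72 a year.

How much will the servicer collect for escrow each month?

$1,160.47

Municipal property tax: $6,984.48 annually
Flood insurance: $2,008.44 annually
School district tax: $4,932.72 annually
Yearly total = $13,925.64
Monthly escrow = $13,925.64 / 12 = $1,160.47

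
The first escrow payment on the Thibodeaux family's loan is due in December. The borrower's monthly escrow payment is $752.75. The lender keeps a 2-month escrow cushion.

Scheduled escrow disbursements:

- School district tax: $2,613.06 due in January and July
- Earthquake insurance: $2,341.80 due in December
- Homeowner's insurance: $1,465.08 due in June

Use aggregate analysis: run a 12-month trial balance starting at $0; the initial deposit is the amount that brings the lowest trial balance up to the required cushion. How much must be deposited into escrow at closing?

Cushion = 2 × $752.75 = $1,505.50
Trial balance (start $0, +$752.75 each month, − disbursements):
  Dec: +$752.75 − $2,341.80 → -$1,589.05
  Jan: +$752.75 − $2,613.06 → -$3,449.36
  Feb: +$752.75 → -$2,696.61
  Mar: +$752.75 → -$1,943.86
  Apr: +$752.75 → -$1,191.11
  May: +$752.75 → -$438.36
  Jun: +$752.75 − $1,465.08 → -$1,150.69
  Jul: +$752.75 − $2,613.06 → -$3,011.00
  Aug: +$752.75 → -$2,258.25
  Sep: +$752.75 → -$1,505.50
  Oct: +$752.75 → -$752.75
  Nov: +$752.75 → $0.00
Lowest trial balance = -$3,449.36 (Jan)
Initial deposit = cushion − low point = $1,505.50 − (-$3,449.36) = $4,954.86

$4,954.86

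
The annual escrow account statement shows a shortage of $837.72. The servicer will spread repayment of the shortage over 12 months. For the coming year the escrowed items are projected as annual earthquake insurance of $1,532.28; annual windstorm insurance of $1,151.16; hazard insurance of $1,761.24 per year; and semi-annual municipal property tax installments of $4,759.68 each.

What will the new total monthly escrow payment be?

Earthquake insurance: $1,532.28 annually
Windstorm insurance: $1,151.16 annually
Hazard insurance: $1,761.24 annually
Municipal property tax: $4,759.68 × 2 = $9,519.36 annually
Yearly total = $13,964.04
Base monthly escrow = $13,964.04 ÷ 12 = $1,163.67
Shortage per month = $837.72 / 12 = $69.81
New monthly escrow = $1,163.67 + $69.81 = $1,233.48

$1,233.48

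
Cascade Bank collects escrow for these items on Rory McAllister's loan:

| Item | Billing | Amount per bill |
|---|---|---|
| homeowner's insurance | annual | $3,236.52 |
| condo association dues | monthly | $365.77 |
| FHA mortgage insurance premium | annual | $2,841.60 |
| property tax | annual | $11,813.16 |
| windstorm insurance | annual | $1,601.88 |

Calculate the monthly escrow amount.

Homeowner's insurance: $3,236.52 annually
Condo association dues: $365.77 × 12 = $4,389.24 annually
FHA mortgage insurance premium: $2,841.60 annually
Property tax: $11,813.16 annually
Windstorm insurance: $1,601.88 annually
Total annual escrow = $3,236.52 + $4,389.24 + $2,841.60 + $11,813.16 + $1,601.88 = $23,882.40
Monthly = $23,882.40 / 12 = $1,990.20

$1,990.20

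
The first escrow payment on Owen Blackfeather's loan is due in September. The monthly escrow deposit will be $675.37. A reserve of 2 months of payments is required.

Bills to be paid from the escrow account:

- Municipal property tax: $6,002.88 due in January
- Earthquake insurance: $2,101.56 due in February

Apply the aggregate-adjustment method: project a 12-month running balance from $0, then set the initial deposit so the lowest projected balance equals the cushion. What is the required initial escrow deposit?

$5,402.96

Cushion = 2 × $675.37 = $1,350.74
Trial balance (start $0, +$675.37 each month, − disbursements):
  Sep: +$675.37 → $675.37
  Oct: +$675.37 → $1,350.74
  Nov: +$675.37 → $2,026.11
  Dec: +$675.37 → $2,701.48
  Jan: +$675.37 − $6,002.88 → -$2,626.03
  Feb: +$675.37 − $2,101.56 → -$4,052.22
  Mar: +$675.37 → -$3,376.85
  Apr: +$675.37 → -$2,701.48
  May: +$675.37 → -$2,026.11
  Jun: +$675.37 → -$1,350.74
  Jul: +$675.37 → -$675.37
  Aug: +$675.37 → $0.00
Lowest trial balance = -$4,052.22 (Feb)
Initial deposit = cushion − low point = $1,350.74 − (-$4,052.22) = $5,402.96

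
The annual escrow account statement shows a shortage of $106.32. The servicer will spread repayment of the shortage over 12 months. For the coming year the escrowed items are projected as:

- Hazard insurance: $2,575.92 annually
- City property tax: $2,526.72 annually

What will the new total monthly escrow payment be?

$434.08

Hazard insurance: $2,575.92
City property tax: $2,526.72
Annual escrow total = $2,575.92 + $2,526.72 = $5,102.64
Monthly escrow = $5,102.64 ÷ 12 = $425.22
Shortage per month = $106.32 / 12 = $8.86
New monthly escrow = $425.22 + $8.86 = $434.08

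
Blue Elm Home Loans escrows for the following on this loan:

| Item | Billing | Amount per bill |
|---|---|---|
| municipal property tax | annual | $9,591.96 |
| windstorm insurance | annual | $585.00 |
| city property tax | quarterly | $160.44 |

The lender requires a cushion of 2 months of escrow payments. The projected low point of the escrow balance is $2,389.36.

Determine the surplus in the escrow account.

$586.24

Municipal property tax — $9,591.96 annually
Windstorm insurance — $585.00 annually
City property tax — $160.44 × 4 = $641.76 annually
Total annual escrow = $9,591.96 + $585.00 + $641.76 = $10,818.72
Monthly escrow = $10,818.72 / 12 = $901.56
Required reserve = 2 × $901.56 = $1,803.12
Excess over cushion: $2,389.36 − $1,803.12 = $586.24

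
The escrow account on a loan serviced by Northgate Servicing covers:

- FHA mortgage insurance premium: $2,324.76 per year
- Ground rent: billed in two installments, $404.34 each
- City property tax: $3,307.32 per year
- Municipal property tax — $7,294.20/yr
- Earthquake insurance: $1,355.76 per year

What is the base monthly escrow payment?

$1,257.56

FHA mortgage insurance premium: $2,324.76/yr
Ground rent: $404.34 × 2 = $808.68/yr
City property tax: $3,307.32/yr
Municipal property tax: $7,294.20/yr
Earthquake insurance: $1,355.76/yr
Annual escrow total = $15,090.72
Monthly escrow = $15,090.72 ÷ 12 = $1,257.56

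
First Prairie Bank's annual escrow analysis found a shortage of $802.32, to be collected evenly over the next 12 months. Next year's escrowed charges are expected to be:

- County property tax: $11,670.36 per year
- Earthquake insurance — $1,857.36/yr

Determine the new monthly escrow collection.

$1,194.17

County property tax: $11,670.36 per year
Earthquake insurance: $1,857.36 per year
Annual escrow total = $11,670.36 + $1,857.36 = $13,527.72
Monthly = $13,527.72 / 12 = $1,127.31
Shortage spread = $802.32 / 12 = $66.86/mo
New monthly escrow = $1,127.31 + $66.86 = $1,194.17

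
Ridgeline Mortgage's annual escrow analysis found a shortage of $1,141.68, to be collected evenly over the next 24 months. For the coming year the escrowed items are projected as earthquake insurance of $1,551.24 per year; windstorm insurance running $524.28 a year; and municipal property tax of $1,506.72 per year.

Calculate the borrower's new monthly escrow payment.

Earthquake insurance = $1,551.24 annually
Windstorm insurance = $524.28 annually
Municipal property tax = $1,506.72 annually
Total per year = $1,551.24 + $524.28 + $1,506.72 = $3,582.24
Monthly = $3,582.24 ÷ 12 = $298.52
Shortage spread = $1,141.68 / 24 = $47.57/mo
New monthly escrow = $298.52 + $47.57 = $346.09

$346.09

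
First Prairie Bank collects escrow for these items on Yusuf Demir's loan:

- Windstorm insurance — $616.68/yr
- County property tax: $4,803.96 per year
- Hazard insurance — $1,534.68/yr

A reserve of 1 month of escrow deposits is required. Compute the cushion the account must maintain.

$579.61

Windstorm insurance = $616.68
County property tax = $4,803.96
Hazard insurance = $1,534.68
Annual escrow total = $616.68 + $4,803.96 + $1,534.68 = $6,955.32
Monthly = $6,955.32 / 12 = $579.61
Cushion = 1 × $579.61 = $579.61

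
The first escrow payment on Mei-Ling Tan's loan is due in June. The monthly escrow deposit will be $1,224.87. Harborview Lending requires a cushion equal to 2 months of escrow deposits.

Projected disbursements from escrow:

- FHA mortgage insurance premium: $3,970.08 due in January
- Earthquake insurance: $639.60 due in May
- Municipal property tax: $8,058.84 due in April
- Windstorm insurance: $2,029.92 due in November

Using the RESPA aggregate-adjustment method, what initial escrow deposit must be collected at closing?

Cushion = 2 × $1,224.87 = $2,449.74
Trial balance (start $0, +$1,224.87 each month, − disbursements):
  Jun: +$1,224.87 → $1,224.87
  Jul: +$1,224.87 → $2,449.74
  Aug: +$1,224.87 → $3,674.61
  Sep: +$1,224.87 → $4,899.48
  Oct: +$1,224.87 → $6,124.35
  Nov: +$1,224.87 − $2,029.92 → $5,319.30
  Dec: +$1,224.87 → $6,544.17
  Jan: +$1,224.87 − $3,970.08 → $3,798.96
  Feb: +$1,224.87 → $5,023.83
  Mar: +$1,224.87 → $6,248.70
  Apr: +$1,224.87 − $8,058.84 → -$585.27
  May: +$1,224.87 − $639.60 → $0.00
Lowest trial balance = -$585.27 (Apr)
Initial deposit = cushion − low point = $2,449.74 − (-$585.27) = $3,035.01

$3,035.01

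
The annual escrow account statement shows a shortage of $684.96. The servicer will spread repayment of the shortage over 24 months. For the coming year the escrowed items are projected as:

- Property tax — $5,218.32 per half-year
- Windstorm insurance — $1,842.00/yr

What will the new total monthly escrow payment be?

Property tax: $5,218.32 × 2 = $10,436.64 annually
Windstorm insurance: $1,842.00 annually
Total annual escrow = $10,436.64 + $1,842.00 = $12,278.64
Monthly = $12,278.64 / 12 = $1,023.22
Monthly shortage recovery: $684.96 / 24 = $28.54
New monthly escrow = $1,023.22 + $28.54 = $1,051.76

$1,051.76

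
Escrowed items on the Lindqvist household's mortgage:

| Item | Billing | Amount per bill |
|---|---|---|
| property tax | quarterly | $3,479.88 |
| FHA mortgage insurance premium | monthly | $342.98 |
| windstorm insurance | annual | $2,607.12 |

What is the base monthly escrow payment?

$1,720.20

Property tax: $3,479.88 × 4 = $13,919.52 per year
FHA mortgage insurance premium: $342.98 × 12 = $4,115.76 per year
Windstorm insurance: $2,607.12 per year
Yearly total = $13,919.52 + $4,115.76 + $2,607.12 = $20,642.40
Base monthly escrow = $20,642.40 / 12 = $1,720.20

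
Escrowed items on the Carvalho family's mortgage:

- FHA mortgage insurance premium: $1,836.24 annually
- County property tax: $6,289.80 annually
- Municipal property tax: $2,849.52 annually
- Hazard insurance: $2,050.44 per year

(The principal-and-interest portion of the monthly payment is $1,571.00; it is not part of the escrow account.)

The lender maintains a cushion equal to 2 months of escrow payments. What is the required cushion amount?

$2,171.00

FHA mortgage insurance premium — $1,836.24 annually
County property tax — $6,289.80 annually
Municipal property tax — $2,849.52 annually
Hazard insurance — $2,050.44 annually
Combined annual = $13,026.00
Monthly = $13,026.00 / 12 = $1,085.50
Required cushion = 2 × $1,085.50 = $2,171.00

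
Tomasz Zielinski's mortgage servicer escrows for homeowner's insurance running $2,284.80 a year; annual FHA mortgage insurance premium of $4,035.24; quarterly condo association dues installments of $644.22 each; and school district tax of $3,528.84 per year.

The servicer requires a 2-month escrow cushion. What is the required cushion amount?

$2,070.96

Homeowner's insurance: $2,284.80
FHA mortgage insurance premium: $4,035.24
Condo association dues: $644.22 × 4 = $2,576.88
School district tax: $3,528.84
Total per year = $12,425.76
Monthly escrow = $12,425.76 ÷ 12 = $1,035.48
Cushion = 2 × $1,035.48 = $2,070.96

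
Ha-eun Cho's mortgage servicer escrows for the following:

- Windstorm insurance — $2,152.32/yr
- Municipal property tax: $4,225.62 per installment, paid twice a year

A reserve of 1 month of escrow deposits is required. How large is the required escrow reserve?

$883.63

Windstorm insurance — $2,152.32/yr
Municipal property tax — $4,225.62 × 2 = $8,451.24/yr
Combined annual = $10,603.56
Monthly = $10,603.56 / 12 = $883.63
Cushion = 1 × $883.63 = $883.63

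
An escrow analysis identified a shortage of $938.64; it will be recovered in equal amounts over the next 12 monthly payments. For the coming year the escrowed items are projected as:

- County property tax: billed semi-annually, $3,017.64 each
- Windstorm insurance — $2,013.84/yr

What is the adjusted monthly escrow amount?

County property tax = $3,017.64 × 2 = $6,035.28/yr
Windstorm insurance = $2,013.84/yr
Combined annual = $8,049.12
Monthly escrow = $8,049.12 / 12 = $670.76
Shortage per month = $938.64 / 12 = $78.22
New monthly escrow = $670.76 + $78.22 = $748.98

$748.98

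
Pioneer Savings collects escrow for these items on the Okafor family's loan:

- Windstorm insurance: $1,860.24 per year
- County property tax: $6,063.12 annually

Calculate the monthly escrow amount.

Windstorm insurance = $1,860.24 annually
County property tax = $6,063.12 annually
Annual escrow total = $7,923.36
Per month = $7,923.36 ÷ 12 = $660.28

$660.28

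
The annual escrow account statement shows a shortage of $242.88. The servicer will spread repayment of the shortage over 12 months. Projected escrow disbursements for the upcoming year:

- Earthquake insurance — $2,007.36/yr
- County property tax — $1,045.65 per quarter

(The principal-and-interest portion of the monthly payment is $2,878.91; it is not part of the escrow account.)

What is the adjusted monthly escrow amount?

Earthquake insurance: $2,007.36/yr
County property tax: $1,045.65 × 4 = $4,182.60/yr
Yearly total = $2,007.36 + $4,182.60 = $6,189.96
Base monthly escrow = $6,189.96 / 12 = $515.83
Shortage per month = $242.88 / 12 = $20.24
New monthly escrow = $515.83 + $20.24 = $536.07

$536.07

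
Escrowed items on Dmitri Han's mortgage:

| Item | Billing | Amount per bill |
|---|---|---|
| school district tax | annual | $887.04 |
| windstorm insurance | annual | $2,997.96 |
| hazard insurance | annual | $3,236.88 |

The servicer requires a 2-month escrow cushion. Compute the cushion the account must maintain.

School district tax = $887.04 annually
Windstorm insurance = $2,997.96 annually
Hazard insurance = $3,236.88 annually
Total per year = $7,121.88
Monthly = $7,121.88 / 12 = $593.49
Cushion = 2 × $593.49 = $1,186.98

$1,186.98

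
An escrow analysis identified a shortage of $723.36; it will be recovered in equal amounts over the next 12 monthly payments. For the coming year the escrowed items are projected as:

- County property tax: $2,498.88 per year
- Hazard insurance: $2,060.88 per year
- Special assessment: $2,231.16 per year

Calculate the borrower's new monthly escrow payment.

$626.19

County property tax: $2,498.88
Hazard insurance: $2,060.88
Special assessment: $2,231.16
Yearly total = $2,498.88 + $2,060.88 + $2,231.16 = $6,790.92
Base monthly escrow = $6,790.92 / 12 = $565.91
Shortage per month = $723.36 ÷ 12 = $60.28
New monthly escrow = $565.91 + $60.28 = $626.19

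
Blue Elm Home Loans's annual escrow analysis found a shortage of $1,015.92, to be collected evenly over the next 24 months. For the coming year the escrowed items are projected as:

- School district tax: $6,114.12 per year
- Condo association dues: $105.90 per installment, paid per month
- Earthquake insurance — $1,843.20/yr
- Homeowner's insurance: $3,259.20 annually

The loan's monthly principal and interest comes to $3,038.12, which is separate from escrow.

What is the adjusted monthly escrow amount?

$1,082.94

School district tax — $6,114.12/yr
Condo association dues — $105.90 × 12 = $1,270.80/yr
Earthquake insurance — $1,843.20/yr
Homeowner's insurance — $3,259.20/yr
Total annual escrow = $12,487.32
Monthly escrow = $12,487.32 ÷ 12 = $1,040.61
Monthly shortage recovery: $1,015.92 ÷ 24 = $42.33
Adjusted monthly = $1,040.61 + $42.33 = $1,082.94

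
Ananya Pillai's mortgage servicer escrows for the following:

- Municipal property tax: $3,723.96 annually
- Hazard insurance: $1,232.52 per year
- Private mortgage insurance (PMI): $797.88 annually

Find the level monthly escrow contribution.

$479.53

Municipal property tax — $3,723.96 annually
Hazard insurance — $1,232.52 annually
Private mortgage insurance (PMI) — $797.88 annually
Yearly total = $3,723.96 + $1,232.52 + $797.88 = $5,754.36
Base monthly escrow = $5,754.36 ÷ 12 = $479.53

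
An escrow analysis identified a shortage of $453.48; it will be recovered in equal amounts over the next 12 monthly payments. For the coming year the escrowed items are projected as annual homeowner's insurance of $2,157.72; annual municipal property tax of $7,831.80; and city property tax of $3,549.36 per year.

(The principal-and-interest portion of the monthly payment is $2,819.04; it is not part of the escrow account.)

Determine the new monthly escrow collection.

Homeowner's insurance: $2,157.72 annually
Municipal property tax: $7,831.80 annually
City property tax: $3,549.36 annually
Total per year = $2,157.72 + $7,831.80 + $3,549.36 = $13,538.88
Monthly = $13,538.88 ÷ 12 = $1,128.24
Monthly shortage recovery: $453.48 ÷ 12 = $37.79
New monthly escrow = $1,128.24 + $37.79 = $1,166.03

$1,166.03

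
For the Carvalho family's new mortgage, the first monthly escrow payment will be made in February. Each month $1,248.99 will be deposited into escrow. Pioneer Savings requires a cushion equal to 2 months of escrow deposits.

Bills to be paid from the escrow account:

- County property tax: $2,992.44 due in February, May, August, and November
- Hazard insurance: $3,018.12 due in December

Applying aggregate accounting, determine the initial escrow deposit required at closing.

Cushion = 2 × $1,248.99 = $2,497.98
Trial balance (start $0, +$1,248.99 each month, − disbursements):
  Feb: +$1,248.99 − $2,992.44 → -$1,743.45
  Mar: +$1,248.99 → -$494.46
  Apr: +$1,248.99 → $754.53
  May: +$1,248.99 − $2,992.44 → -$988.92
  Jun: +$1,248.99 → $260.07
  Jul: +$1,248.99 → $1,509.06
  Aug: +$1,248.99 − $2,992.44 → -$234.39
  Sep: +$1,248.99 → $1,014.60
  Oct: +$1,248.99 → $2,263.59
  Nov: +$1,248.99 − $2,992.44 → $520.14
  Dec: +$1,248.99 − $3,018.12 → -$1,248.99
  Jan: +$1,248.99 → $0.00
Lowest trial balance = -$1,743.45 (Feb)
Initial deposit = cushion − low point = $2,497.98 − (-$1,743.45) = $4,241.43

$4,241.43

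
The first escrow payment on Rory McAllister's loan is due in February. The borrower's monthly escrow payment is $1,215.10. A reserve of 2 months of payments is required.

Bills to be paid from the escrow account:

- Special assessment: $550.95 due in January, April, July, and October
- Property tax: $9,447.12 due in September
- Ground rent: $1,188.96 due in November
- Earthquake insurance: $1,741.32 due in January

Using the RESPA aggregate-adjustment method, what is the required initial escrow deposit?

$3,258.42

Cushion = 2 × $1,215.10 = $2,430.20
Trial balance (start $0, +$1,215.10 each month, − disbursements):
  Feb: +$1,215.10 → $1,215.10
  Mar: +$1,215.10 → $2,430.20
  Apr: +$1,215.10 − $550.95 → $3,094.35
  May: +$1,215.10 → $4,309.45
  Jun: +$1,215.10 → $5,524.55
  Jul: +$1,215.10 − $550.95 → $6,188.70
  Aug: +$1,215.10 → $7,403.80
  Sep: +$1,215.10 − $9,447.12 → -$828.22
  Oct: +$1,215.10 − $550.95 → -$164.07
  Nov: +$1,215.10 − $1,188.96 → -$137.93
  Dec: +$1,215.10 → $1,077.17
  Jan: +$1,215.10 − $2,292.27 → $0.00
Lowest trial balance = -$828.22 (Sep)
Initial deposit = cushion − low point = $2,430.20 − (-$828.22) = $3,258.42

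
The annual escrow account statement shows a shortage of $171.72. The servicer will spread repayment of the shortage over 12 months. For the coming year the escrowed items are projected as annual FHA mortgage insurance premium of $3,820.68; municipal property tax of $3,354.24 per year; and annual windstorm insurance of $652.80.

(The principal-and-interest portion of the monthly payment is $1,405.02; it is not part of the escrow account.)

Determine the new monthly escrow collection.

FHA mortgage insurance premium = $3,820.68
Municipal property tax = $3,354.24
Windstorm insurance = $652.80
Combined annual = $3,820.68 + $3,354.24 + $652.80 = $7,827.72
Monthly escrow = $7,827.72 ÷ 12 = $652.31
Shortage per month = $171.72 / 12 = $14.31
New monthly escrow = $652.31 + $14.31 = $666.62

$666.62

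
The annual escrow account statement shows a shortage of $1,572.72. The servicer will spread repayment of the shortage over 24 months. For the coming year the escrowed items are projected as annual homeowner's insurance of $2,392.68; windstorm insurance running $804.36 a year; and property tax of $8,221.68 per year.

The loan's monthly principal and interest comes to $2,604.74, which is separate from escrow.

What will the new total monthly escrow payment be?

$1,017.09

Homeowner's insurance — $2,392.68 per year
Windstorm insurance — $804.36 per year
Property tax — $8,221.68 per year
Total annual escrow = $2,392.68 + $804.36 + $8,221.68 = $11,418.72
Monthly = $11,418.72 / 12 = $951.56
Shortage per month = $1,572.72 ÷ 24 = $65.53
New monthly escrow = $951.56 + $65.53 = $1,017.09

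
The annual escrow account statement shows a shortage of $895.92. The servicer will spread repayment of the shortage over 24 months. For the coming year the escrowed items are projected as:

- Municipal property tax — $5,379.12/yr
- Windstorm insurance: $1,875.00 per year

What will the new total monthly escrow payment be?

Municipal property tax = $5,379.12 annually
Windstorm insurance = $1,875.00 annually
Combined annual = $7,254.12
Per month = $7,254.12 ÷ 12 = $604.51
Shortage spread = $895.92 ÷ 24 = $37.33/mo
Adjusted monthly = $604.51 + $37.33 = $641.84

$641.84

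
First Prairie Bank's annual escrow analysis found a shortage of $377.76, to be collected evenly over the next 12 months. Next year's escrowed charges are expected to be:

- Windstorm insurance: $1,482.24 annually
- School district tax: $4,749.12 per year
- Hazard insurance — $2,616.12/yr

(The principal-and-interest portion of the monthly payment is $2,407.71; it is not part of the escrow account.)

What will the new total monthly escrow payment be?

Windstorm insurance = $1,482.24/yr
School district tax = $4,749.12/yr
Hazard insurance = $2,616.12/yr
Total annual escrow = $8,847.48
Base monthly escrow = $8,847.48 / 12 = $737.29
Shortage per month = $377.76 / 12 = $31.48
New monthly escrow = $737.29 + $31.48 = $768.77

$768.77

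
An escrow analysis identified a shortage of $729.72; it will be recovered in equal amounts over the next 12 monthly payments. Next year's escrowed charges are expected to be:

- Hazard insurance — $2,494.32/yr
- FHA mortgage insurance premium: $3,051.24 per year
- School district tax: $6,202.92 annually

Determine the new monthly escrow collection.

$1,039.85

Hazard insurance: $2,494.32
FHA mortgage insurance premium: $3,051.24
School district tax: $6,202.92
Yearly total = $2,494.32 + $3,051.24 + $6,202.92 = $11,748.48
Monthly = $11,748.48 ÷ 12 = $979.04
Shortage per month = $729.72 ÷ 12 = $60.81
Adjusted monthly = $979.04 + $60.81 = $1,039.85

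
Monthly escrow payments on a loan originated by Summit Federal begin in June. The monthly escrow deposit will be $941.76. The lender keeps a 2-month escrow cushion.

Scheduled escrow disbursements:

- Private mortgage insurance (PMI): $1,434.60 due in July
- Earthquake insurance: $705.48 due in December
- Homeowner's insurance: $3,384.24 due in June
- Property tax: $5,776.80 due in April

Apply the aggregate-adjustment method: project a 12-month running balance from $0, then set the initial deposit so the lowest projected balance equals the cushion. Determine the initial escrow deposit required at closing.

$4,818.84

Cushion = 2 × $941.76 = $1,883.52
Trial balance (start $0, +$941.76 each month, − disbursements):
  Jun: +$941.76 − $3,384.24 → -$2,442.48
  Jul: +$941.76 − $1,434.60 → -$2,935.32
  Aug: +$941.76 → -$1,993.56
  Sep: +$941.76 → -$1,051.80
  Oct: +$941.76 → -$110.04
  Nov: +$941.76 → $831.72
  Dec: +$941.76 − $705.48 → $1,068.00
  Jan: +$941.76 → $2,009.76
  Feb: +$941.76 → $2,951.52
  Mar: +$941.76 → $3,893.28
  Apr: +$941.76 − $5,776.80 → -$941.76
  May: +$941.76 → $0.00
Lowest trial balance = -$2,935.32 (Jul)
Initial deposit = cushion − low point = $1,883.52 − (-$2,935.32) = $4,818.84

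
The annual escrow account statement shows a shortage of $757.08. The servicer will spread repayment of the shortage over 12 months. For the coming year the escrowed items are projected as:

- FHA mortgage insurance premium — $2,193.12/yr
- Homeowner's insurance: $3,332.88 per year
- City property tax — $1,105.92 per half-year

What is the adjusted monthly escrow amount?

$707.91

FHA mortgage insurance premium — $2,193.12 annually
Homeowner's insurance — $3,332.88 annually
City property tax — $1,105.92 × 2 = $2,211.84 annually
Annual escrow total = $2,193.12 + $3,332.88 + $2,211.84 = $7,737.84
Base monthly escrow = $7,737.84 ÷ 12 = $644.82
Shortage per month = $757.08 ÷ 12 = $63.09
Adjusted monthly = $644.82 + $63.09 = $707.91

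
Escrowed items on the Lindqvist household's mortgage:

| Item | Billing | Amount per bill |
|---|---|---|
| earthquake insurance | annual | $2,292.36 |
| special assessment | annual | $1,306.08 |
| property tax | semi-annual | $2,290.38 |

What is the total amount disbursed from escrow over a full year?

$8,179.20

Earthquake insurance = $2,292.36 annually
Special assessment = $1,306.08 annually
Property tax = $2,290.38 × 2 = $4,580.76 annually
Yearly total = $8,179.20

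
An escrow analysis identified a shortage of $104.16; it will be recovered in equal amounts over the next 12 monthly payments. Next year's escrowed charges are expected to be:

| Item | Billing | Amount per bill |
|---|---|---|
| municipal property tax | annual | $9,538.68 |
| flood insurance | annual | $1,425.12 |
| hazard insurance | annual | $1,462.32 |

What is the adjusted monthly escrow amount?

$1,044.19

Municipal property tax: $9,538.68 per year
Flood insurance: $1,425.12 per year
Hazard insurance: $1,462.32 per year
Combined annual = $12,426.12
Base monthly escrow = $12,426.12 / 12 = $1,035.51
Shortage per month = $104.16 / 12 = $8.68
Adjusted monthly = $1,035.51 + $8.68 = $1,044.19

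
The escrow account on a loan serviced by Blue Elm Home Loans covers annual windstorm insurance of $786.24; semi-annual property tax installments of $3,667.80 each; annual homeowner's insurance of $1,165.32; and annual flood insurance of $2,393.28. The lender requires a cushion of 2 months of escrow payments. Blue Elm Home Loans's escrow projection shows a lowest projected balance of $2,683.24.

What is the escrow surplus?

$736.50

Windstorm insurance = $786.24 per year
Property tax = $3,667.80 × 2 = $7,335.60 per year
Homeowner's insurance = $1,165.32 per year
Flood insurance = $2,393.28 per year
Yearly total = $11,680.44
Monthly escrow = $11,680.44 ÷ 12 = $973.37
Required reserve = 2 × $973.37 = $1,946.74
Surplus = $2,683.24 − $1,946.74 = $736.50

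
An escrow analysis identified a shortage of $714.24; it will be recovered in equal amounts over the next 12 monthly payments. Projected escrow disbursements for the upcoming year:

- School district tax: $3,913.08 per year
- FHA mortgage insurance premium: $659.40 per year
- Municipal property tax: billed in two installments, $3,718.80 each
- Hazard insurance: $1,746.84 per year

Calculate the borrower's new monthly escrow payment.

School district tax = $3,913.08/yr
FHA mortgage insurance premium = $659.40/yr
Municipal property tax = $3,718.80 × 2 = $7,437.60/yr
Hazard insurance = $1,746.84/yr
Annual escrow total = $3,913.08 + $659.40 + $7,437.60 + $1,746.84 = $13,756.92
Base monthly escrow = $13,756.92 ÷ 12 = $1,146.41
Shortage spread = $714.24 ÷ 12 = $59.52/mo
New monthly escrow = $1,146.41 + $59.52 = $1,205.93

$1,205.93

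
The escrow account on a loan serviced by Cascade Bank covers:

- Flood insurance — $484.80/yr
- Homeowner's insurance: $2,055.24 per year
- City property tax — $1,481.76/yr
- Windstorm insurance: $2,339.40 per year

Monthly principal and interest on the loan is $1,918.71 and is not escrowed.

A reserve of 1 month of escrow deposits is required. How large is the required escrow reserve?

Flood insurance: $484.80 annually
Homeowner's insurance: $2,055.24 annually
City property tax: $1,481.76 annually
Windstorm insurance: $2,339.40 annually
Yearly total = $484.80 + $2,055.24 + $1,481.76 + $2,339.40 = $6,361.20
Per month = $6,361.20 ÷ 12 = $530.10
Reserve = 1 × $530.10 = $530.10

$530.10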